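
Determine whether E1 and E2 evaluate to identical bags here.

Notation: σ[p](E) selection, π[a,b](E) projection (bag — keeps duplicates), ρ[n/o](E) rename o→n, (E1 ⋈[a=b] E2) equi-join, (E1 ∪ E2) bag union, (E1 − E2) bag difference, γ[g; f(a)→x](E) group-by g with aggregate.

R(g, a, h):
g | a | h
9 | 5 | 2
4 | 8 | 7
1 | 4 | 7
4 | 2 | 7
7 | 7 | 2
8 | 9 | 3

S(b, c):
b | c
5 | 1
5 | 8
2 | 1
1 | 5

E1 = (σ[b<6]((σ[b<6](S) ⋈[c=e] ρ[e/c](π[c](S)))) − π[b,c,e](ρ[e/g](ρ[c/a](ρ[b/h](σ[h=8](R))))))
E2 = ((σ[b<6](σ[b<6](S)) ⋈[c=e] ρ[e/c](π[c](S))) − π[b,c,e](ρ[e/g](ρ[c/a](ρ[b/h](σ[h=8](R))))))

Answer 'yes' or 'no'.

E1 per-node cardinality:
  S → 4
  σ[b<6](S) → 4
  S → 4
  π[c](S) → 4
  ρ[e/c](π[c](S)) → 4
  (σ[b<6](S) ⋈[c=e] ρ[e/c](π[c](S))) → 6
  σ[b<6]((σ[b<6](S) ⋈[c=e] ρ[e/c](π[c](S)))) → 6
  R → 6
  σ[h=8](R) → 0
  ρ[b/h](σ[h=8](R)) → 0
  ρ[c/a](ρ[b/h](σ[h=8](R))) → 0
  ρ[e/g](ρ[c/a](ρ[b/h](σ[h=8](R)))) → 0
  π[b,c,e](ρ[e/g](ρ[c/a](ρ[b/h](σ[h=8](R))))) → 0
  (σ[b<6]((σ[b<6](S) ⋈[c=e] ρ[e/c](π[c](S)))) − π[b,c,e](ρ[e/g](ρ[c/a](ρ[b/h](σ[h=8](R)))))) → 6
E2 per-node cardinality:
  S → 4
  σ[b<6](S) → 4
  σ[b<6](σ[b<6](S)) → 4
  S → 4
  π[c](S) → 4
  ρ[e/c](π[c](S)) → 4
  (σ[b<6](σ[b<6](S)) ⋈[c=e] ρ[e/c](π[c](S))) → 6
  R → 6
  σ[h=8](R) → 0
  ρ[b/h](σ[h=8](R)) → 0
  ρ[c/a](ρ[b/h](σ[h=8](R))) → 0
  ρ[e/g](ρ[c/a](ρ[b/h](σ[h=8](R)))) → 0
  π[b,c,e](ρ[e/g](ρ[c/a](ρ[b/h](σ[h=8](R))))) → 0
  ((σ[b<6](σ[b<6](S)) ⋈[c=e] ρ[e/c](π[c](S))) − π[b,c,e](ρ[e/g](ρ[c/a](ρ[b/h](σ[h=8](R)))))) → 6

E1 and E2 produce the same multiset:
b | c | e
1 | 5 | 5
2 | 1 | 1
2 | 1 | 1
5 | 1 | 1
5 | 1 | 1
5 | 8 | 8

yes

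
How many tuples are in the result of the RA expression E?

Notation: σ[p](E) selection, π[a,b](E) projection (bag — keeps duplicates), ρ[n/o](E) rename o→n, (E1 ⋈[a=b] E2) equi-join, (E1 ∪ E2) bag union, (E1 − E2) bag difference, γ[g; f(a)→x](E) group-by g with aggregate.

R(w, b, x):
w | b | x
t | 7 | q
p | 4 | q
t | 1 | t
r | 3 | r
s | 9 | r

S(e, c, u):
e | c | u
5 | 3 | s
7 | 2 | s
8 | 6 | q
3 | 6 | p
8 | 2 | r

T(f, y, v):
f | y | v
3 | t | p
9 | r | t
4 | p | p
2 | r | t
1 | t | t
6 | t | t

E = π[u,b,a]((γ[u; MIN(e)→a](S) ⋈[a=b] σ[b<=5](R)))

Per-node cardinality:
  S → 5
  γ[u; MIN(e)→a](S) → 4
  R → 5
  σ[b<=5](R) → 3
  (γ[u; MIN(e)→a](S) ⋈[a=b] σ[b<=5](R)) → 1
  π[u,b,a]((γ[u; MIN(e)→a](S) ⋈[a=b] σ[b<=5](R))) → 1

|E| = 1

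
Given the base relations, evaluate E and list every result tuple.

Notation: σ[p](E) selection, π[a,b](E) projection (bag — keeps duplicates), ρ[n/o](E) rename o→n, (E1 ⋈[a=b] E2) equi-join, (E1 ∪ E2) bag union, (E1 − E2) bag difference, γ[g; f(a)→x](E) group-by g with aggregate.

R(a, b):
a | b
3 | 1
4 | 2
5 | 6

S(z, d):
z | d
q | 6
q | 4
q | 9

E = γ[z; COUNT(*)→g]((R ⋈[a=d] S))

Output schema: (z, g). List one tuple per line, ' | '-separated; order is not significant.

Row counts bottom-up:
  R → 3
  S → 3
  (R ⋈[a=d] S) → 1
  γ[z; COUNT(*)→g]((R ⋈[a=d] S)) → 1

== RESULT ==
z | g
q | 1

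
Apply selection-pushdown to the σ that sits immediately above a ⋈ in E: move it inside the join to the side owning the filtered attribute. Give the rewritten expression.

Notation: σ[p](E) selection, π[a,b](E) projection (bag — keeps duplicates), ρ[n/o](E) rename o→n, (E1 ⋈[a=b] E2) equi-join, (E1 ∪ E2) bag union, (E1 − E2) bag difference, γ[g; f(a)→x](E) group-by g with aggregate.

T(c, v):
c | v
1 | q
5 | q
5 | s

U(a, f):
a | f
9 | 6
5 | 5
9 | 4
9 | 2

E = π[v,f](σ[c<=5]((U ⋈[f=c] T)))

σ filters on c, owned by the right side.
E' = π[v,f]((U ⋈[f=c] σ[c<=5](T)))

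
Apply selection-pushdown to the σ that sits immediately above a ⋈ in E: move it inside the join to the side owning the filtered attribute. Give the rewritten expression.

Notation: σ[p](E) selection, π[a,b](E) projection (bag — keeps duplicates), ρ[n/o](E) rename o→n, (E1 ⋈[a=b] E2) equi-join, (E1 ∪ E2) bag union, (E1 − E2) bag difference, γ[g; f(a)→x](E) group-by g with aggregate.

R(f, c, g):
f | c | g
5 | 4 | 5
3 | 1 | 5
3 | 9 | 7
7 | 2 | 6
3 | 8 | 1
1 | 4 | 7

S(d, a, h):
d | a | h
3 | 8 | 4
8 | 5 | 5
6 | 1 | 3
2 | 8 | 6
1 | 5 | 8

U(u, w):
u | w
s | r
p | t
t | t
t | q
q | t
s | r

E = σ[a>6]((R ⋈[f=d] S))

σ filters on a, owned by the right side.
E' = (R ⋈[f=d] σ[a>6](S))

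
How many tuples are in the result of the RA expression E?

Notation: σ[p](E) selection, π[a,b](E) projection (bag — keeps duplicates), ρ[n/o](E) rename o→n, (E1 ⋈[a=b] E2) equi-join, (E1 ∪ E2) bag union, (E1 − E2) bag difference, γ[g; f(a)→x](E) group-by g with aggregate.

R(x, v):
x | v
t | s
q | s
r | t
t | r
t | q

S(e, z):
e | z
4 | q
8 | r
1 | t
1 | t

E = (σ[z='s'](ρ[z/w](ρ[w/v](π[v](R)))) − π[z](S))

Row counts bottom-up:
  R → 5
  π[v](R) → 5
  ρ[w/v](π[v](R)) → 5
  ρ[z/w](ρ[w/v](π[v](R))) → 5
  σ[z='s'](ρ[z/w](ρ[w/v](π[v](R)))) → 2
  S → 4
  π[z](S) → 4
  (σ[z='s'](ρ[z/w](ρ[w/v](π[v](R)))) − π[z](S)) → 2

|E| = 2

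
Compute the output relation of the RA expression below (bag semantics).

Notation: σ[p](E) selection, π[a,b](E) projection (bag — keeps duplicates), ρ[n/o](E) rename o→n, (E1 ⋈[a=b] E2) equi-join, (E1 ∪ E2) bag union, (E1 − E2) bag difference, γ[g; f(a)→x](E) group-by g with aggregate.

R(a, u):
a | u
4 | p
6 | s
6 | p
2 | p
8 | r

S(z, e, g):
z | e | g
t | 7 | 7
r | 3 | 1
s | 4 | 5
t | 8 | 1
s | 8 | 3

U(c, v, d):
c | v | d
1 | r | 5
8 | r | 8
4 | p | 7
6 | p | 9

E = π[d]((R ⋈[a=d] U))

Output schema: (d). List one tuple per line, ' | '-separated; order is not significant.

Stepwise |·|:
  R → 5
  U → 4
  (R ⋈[a=d] U) → 1
  π[d]((R ⋈[a=d] U)) → 1

== RESULT ==
d
8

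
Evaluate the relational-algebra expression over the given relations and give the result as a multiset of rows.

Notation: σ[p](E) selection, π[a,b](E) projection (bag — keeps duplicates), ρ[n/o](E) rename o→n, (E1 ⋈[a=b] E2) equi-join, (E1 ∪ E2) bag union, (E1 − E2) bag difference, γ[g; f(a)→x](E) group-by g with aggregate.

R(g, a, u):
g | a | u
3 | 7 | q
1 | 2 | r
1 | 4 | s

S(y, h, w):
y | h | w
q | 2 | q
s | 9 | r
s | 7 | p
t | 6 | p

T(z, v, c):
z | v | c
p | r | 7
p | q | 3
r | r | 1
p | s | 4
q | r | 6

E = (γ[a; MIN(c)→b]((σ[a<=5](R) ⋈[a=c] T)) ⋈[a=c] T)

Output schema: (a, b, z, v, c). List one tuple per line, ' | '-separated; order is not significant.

Stepwise |·|:
  R → 3
  σ[a<=5](R) → 2
  T → 5
  (σ[a<=5](R) ⋈[a=c] T) → 1
  γ[a; MIN(c)→b]((σ[a<=5](R) ⋈[a=c] T)) → 1
  T → 5
  (γ[a; MIN(c)→b]((σ[a<=5](R) ⋈[a=c] T)) ⋈[a=c] T) → 1

== RESULT ==
a | b | z | v | c
4 | 4 | p | s | 4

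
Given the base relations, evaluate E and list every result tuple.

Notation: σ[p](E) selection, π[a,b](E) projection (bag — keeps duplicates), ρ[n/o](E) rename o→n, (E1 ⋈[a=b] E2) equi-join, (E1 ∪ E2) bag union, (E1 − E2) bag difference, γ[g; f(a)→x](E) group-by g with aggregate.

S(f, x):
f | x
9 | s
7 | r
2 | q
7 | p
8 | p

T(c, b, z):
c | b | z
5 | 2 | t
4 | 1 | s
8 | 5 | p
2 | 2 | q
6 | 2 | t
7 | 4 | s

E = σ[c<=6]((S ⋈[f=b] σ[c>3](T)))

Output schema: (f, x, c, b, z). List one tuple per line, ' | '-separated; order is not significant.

Subexpression sizes:
  S → 5
  T → 6
  σ[c>3](T) → 5
  (S ⋈[f=b] σ[c>3](T)) → 2
  σ[c<=6]((S ⋈[f=b] σ[c>3](T))) → 2

== RESULT ==
f | x | c | b | z
2 | q | 5 | 2 | t
2 | q | 6 | 2 | t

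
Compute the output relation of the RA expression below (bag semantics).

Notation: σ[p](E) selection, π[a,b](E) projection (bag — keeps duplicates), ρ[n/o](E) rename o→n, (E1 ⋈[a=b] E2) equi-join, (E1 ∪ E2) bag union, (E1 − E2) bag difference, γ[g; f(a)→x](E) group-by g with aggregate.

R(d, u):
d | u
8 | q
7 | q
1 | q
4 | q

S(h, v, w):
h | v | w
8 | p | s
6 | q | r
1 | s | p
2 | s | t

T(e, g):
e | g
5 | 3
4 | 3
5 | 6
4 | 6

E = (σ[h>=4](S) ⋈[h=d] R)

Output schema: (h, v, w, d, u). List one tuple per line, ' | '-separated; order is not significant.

Stepwise |·|:
  S → 4
  σ[h>=4](S) → 2
  R → 4
  (σ[h>=4](S) ⋈[h=d] R) → 1

== RESULT ==
h | v | w | d | u
8 | p | s | 8 | q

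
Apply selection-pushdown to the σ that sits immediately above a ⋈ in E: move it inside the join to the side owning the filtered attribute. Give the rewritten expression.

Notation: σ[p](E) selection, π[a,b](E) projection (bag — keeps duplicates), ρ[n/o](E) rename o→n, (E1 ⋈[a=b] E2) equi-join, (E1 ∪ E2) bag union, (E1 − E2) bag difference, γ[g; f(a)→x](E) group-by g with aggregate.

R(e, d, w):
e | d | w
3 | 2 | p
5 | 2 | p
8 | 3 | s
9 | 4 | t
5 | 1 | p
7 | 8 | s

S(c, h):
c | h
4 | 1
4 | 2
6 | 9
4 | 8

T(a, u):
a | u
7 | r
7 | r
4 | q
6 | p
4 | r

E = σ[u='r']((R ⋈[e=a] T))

σ filters on u, owned by the right side.
E' = (R ⋈[e=a] σ[u='r'](T))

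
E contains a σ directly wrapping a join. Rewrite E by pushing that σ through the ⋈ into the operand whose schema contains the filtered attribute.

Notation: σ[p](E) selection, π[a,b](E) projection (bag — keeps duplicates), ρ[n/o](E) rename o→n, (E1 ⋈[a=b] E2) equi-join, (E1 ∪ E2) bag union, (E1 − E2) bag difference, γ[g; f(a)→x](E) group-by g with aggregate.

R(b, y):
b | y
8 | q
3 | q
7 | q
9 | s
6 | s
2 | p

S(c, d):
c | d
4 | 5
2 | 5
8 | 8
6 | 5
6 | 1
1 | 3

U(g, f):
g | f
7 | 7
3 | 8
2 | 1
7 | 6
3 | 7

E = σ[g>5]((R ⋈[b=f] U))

σ filters on g, owned by the right side.
E' = (R ⋈[b=f] σ[g>5](U))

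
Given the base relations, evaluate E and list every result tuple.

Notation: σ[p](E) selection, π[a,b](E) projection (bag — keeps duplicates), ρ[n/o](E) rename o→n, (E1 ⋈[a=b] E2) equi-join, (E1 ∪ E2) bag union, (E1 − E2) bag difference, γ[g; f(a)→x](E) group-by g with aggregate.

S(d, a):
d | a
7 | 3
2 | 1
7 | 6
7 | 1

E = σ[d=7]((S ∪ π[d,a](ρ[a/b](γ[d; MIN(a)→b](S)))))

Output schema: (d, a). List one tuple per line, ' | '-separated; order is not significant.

Per-node cardinality:
  S → 4
  S → 4
  γ[d; MIN(a)→b](S) → 2
  ρ[a/b](γ[d; MIN(a)→b](S)) → 2
  π[d,a](ρ[a/b](γ[d; MIN(a)→b](S))) → 2
  (S ∪ π[d,a](ρ[a/b](γ[d; MIN(a)→b](S)))) → 6
  σ[d=7]((S ∪ π[d,a](ρ[a/b](γ[d; MIN(a)→b](S))))) → 4

== RESULT ==
d | a
7 | 1
7 | 1
7 | 3
7 | 6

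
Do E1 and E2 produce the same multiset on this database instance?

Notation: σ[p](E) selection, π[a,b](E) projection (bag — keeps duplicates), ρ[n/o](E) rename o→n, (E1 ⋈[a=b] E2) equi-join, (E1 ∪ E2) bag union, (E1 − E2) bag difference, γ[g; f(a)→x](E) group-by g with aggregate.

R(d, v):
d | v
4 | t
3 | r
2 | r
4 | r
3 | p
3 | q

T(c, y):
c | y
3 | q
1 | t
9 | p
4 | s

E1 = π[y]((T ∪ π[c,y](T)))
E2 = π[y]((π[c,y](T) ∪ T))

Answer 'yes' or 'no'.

E1 subexpression sizes:
  T → 4
  T → 4
  π[c,y](T) → 4
  (T ∪ π[c,y](T)) → 8
  π[y]((T ∪ π[c,y](T))) → 8
E2 subexpression sizes:
  T → 4
  π[c,y](T) → 4
  T → 4
  (π[c,y](T) ∪ T) → 8
  π[y]((π[c,y](T) ∪ T)) → 8

E1 and E2 produce the same multiset:
y
p
p
q
q
s
s
t
t

yes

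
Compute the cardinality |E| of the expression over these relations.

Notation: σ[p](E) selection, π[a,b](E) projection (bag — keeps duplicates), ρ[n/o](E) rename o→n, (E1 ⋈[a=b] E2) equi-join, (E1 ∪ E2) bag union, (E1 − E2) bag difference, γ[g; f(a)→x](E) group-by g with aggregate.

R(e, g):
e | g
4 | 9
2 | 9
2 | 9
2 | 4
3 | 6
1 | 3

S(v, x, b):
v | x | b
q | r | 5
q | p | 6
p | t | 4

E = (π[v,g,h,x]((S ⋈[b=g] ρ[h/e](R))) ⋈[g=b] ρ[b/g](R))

Row counts bottom-up:
  S → 3
  R → 6
  ρ[h/e](R) → 6
  (S ⋈[b=g] ρ[h/e](R)) → 2
  π[v,g,h,x]((S ⋈[b=g] ρ[h/e](R))) → 2
  R → 6
  ρ[b/g](R) → 6
  (π[v,g,h,x]((S ⋈[b=g] ρ[h/e](R))) ⋈[g=b] ρ[b/g](R)) → 2

|E| = 2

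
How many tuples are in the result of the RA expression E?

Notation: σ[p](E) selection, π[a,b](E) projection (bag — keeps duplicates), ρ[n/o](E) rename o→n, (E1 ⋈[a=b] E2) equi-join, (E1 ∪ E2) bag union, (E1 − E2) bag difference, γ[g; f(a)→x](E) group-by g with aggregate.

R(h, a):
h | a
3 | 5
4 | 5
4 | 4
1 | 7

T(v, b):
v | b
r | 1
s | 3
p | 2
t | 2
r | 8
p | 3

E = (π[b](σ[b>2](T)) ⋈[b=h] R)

Row counts bottom-up:
  T → 6
  σ[b>2](T) → 3
  π[b](σ[b>2](T)) → 3
  R → 4
  (π[b](σ[b>2](T)) ⋈[b=h] R) → 2

|E| = 2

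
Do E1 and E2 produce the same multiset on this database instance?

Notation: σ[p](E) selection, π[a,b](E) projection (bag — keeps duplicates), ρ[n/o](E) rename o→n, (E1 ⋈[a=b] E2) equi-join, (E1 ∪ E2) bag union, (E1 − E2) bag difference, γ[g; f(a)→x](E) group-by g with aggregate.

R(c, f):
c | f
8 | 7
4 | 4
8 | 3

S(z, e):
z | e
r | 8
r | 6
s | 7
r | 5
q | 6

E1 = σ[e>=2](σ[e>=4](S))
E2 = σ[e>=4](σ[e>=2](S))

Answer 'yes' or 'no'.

E1 stepwise |·|:
  S → 5
  σ[e>=4](S) → 5
  σ[e>=2](σ[e>=4](S)) → 5
E2 stepwise |·|:
  S → 5
  σ[e>=2](S) → 5
  σ[e>=4](σ[e>=2](S)) → 5

E1 and E2 produce the same multiset:
z | e
q | 6
r | 5
r | 6
r | 8
s | 7

yes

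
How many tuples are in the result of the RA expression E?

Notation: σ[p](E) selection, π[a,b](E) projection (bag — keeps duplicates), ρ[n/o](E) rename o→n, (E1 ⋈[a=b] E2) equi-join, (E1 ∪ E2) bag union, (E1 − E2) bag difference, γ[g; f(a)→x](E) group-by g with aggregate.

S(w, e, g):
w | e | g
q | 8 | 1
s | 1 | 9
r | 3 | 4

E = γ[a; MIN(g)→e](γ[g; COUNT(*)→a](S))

Per-node cardinality:
  S → 3
  γ[g; COUNT(*)→a](S) → 3
  γ[a; MIN(g)→e](γ[g; COUNT(*)→a](S)) → 1

|E| = 1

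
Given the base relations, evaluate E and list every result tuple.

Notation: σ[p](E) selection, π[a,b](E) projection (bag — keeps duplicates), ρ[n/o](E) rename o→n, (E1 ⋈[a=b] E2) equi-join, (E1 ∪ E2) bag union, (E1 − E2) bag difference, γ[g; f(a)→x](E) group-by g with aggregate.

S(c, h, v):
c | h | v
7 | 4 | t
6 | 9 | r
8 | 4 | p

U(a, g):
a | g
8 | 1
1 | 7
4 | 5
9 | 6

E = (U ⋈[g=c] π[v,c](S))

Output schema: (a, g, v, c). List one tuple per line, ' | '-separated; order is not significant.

Subexpression sizes:
  U → 4
  S → 3
  π[v,c](S) → 3
  (U ⋈[g=c] π[v,c](S)) → 2

== RESULT ==
a | g | v | c
1 | 7 | t | 7
9 | 6 | r | 6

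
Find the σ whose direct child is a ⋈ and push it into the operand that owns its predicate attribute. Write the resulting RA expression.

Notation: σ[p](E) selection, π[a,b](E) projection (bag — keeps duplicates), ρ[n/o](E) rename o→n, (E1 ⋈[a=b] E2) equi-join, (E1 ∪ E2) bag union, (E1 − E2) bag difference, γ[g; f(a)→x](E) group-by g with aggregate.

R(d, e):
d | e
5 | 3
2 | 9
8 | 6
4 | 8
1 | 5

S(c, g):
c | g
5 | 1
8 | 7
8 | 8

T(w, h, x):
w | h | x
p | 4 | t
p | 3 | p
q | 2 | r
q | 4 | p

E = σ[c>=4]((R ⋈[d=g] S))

σ filters on c, owned by the right side.
E' = (R ⋈[d=g] σ[c>=4](S))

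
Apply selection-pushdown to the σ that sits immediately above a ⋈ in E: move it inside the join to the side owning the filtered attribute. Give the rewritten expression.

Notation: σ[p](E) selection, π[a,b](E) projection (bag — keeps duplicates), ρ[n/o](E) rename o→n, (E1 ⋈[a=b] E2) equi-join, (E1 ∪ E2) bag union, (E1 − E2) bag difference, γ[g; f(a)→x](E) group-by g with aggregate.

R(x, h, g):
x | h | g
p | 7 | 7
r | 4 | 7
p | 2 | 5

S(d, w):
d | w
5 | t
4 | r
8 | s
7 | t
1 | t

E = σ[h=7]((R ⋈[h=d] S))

σ filters on h, owned by the left side.
E' = (σ[h=7](R) ⋈[h=d] S)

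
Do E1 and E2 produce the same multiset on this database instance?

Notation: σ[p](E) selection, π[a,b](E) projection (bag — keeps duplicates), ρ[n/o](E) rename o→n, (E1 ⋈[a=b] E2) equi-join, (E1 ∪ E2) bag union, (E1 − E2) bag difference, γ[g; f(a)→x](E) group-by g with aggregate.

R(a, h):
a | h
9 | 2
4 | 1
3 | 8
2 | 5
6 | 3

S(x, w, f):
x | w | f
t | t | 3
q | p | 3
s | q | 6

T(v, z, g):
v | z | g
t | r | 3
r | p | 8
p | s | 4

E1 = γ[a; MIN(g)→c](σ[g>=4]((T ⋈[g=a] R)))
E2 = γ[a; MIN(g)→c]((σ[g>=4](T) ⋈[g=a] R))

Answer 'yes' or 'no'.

E1 subexpression sizes:
  T → 3
  R → 5
  (T ⋈[g=a] R) → 2
  σ[g>=4]((T ⋈[g=a] R)) → 1
  γ[a; MIN(g)→c](σ[g>=4]((T ⋈[g=a] R))) → 1
E2 subexpression sizes:
  T → 3
  σ[g>=4](T) → 2
  R → 5
  (σ[g>=4](T) ⋈[g=a] R) → 1
  γ[a; MIN(g)→c]((σ[g>=4](T) ⋈[g=a] R)) → 1

E1 and E2 produce the same multiset:
a | c
4 | 4

yes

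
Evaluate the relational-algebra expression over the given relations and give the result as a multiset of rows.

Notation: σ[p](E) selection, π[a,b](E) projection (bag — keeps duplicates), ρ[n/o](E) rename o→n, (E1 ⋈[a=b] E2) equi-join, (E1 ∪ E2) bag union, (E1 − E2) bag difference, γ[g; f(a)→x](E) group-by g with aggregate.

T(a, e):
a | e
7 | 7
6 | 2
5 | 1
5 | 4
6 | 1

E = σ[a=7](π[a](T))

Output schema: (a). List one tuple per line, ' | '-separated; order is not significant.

Row counts bottom-up:
  T → 5
  π[a](T) → 5
  σ[a=7](π[a](T)) → 1

== RESULT ==
a
7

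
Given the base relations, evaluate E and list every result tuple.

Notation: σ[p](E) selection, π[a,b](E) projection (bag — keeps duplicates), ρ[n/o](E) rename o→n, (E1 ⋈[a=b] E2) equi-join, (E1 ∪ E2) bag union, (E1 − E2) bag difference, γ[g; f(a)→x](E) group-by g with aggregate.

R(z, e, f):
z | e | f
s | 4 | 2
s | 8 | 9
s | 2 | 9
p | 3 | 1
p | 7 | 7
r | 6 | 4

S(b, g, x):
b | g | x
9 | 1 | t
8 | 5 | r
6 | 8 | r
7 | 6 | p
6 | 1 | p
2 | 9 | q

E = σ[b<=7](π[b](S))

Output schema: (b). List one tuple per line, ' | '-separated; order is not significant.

Stepwise |·|:
  S → 6
  π[b](S) → 6
  σ[b<=7](π[b](S)) → 4

== RESULT ==
b
2
6
6
7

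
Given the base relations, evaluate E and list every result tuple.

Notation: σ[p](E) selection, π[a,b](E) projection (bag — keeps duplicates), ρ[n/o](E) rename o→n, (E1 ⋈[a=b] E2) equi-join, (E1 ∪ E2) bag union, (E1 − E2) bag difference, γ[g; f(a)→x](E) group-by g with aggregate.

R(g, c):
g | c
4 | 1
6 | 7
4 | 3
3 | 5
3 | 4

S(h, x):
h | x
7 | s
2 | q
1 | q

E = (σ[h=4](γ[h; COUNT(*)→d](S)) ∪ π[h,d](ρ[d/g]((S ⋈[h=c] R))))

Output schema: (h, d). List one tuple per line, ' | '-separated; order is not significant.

Per-node cardinality:
  S → 3
  γ[h; COUNT(*)→d](S) → 3
  σ[h=4](γ[h; COUNT(*)→d](S)) → 0
  S → 3
  R → 5
  (S ⋈[h=c] R) → 2
  ρ[d/g]((S ⋈[h=c] R)) → 2
  π[h,d](ρ[d/g]((S ⋈[h=c] R))) → 2
  (σ[h=4](γ[h; COUNT(*)→d](S)) ∪ π[h,d](ρ[d/g]((S ⋈[h=c] R)))) → 2

== RESULT ==
h | d
1 | 4
7 | 6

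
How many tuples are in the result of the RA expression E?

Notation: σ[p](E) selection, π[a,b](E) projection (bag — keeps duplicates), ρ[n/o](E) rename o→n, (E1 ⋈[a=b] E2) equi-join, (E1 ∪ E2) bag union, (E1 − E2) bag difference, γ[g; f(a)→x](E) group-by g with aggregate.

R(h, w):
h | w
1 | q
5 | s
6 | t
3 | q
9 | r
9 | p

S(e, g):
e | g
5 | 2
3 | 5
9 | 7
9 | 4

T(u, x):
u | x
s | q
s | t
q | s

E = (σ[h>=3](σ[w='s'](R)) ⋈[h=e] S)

Stepwise |·|:
  R → 6
  σ[w='s'](R) → 1
  σ[h>=3](σ[w='s'](R)) → 1
  S → 4
  (σ[h>=3](σ[w='s'](R)) ⋈[h=e] S) → 1

|E| = 1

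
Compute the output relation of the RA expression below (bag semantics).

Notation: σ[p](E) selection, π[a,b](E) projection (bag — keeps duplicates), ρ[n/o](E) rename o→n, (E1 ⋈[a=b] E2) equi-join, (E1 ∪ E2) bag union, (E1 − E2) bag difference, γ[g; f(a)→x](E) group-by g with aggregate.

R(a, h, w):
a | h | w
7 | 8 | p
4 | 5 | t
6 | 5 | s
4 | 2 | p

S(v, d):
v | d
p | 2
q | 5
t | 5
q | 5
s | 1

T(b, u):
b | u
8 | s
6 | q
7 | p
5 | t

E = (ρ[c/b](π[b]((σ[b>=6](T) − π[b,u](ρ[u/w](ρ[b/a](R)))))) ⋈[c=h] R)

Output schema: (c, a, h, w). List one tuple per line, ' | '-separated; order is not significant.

Per-node cardinality:
  T → 4
  σ[b>=6](T) → 3
  R → 4
  ρ[b/a](R) → 4
  ρ[u/w](ρ[b/a](R)) → 4
  π[b,u](ρ[u/w](ρ[b/a](R))) → 4
  (σ[b>=6](T) − π[b,u](ρ[u/w](ρ[b/a](R)))) → 2
  π[b]((σ[b>=6](T) − π[b,u](ρ[u/w](ρ[b/a](R))))) → 2
  ρ[c/b](π[b]((σ[b>=6](T) − π[b,u](ρ[u/w](ρ[b/a](R)))))) → 2
  R → 4
  (ρ[c/b](π[b]((σ[b>=6](T) − π[b,u](ρ[u/w](ρ[b/a](R)))))) ⋈[c=h] R) → 1

== RESULT ==
c | a | h | w
8 | 7 | 8 | p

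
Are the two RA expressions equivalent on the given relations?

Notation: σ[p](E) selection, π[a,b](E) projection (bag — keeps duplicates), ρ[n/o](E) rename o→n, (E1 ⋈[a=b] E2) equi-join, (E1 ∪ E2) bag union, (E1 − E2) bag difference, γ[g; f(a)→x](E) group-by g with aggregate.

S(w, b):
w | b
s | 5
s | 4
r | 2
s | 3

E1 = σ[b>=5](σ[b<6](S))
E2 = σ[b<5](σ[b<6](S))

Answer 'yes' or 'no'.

E1 per-node cardinality:
  S → 4
  σ[b<6](S) → 4
  σ[b>=5](σ[b<6](S)) → 1
E2 per-node cardinality:
  S → 4
  σ[b<6](S) → 4
  σ[b<5](σ[b<6](S)) → 3

E1 result:
w | b
s | 5
E2 result:
w | b
r | 2
s | 3
s | 4
Witness: ('s', 4) appears 0× in E1 but 1× in E2.

no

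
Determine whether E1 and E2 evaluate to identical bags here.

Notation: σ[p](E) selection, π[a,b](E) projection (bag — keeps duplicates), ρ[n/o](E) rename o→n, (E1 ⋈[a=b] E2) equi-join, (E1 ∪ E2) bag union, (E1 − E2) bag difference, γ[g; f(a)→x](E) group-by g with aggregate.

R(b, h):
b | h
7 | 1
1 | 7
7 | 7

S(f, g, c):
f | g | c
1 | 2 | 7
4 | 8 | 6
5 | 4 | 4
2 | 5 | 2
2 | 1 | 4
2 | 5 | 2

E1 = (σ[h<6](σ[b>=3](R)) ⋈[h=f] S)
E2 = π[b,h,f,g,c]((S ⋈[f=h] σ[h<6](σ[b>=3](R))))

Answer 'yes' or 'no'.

E1 subexpression sizes:
  R → 3
  σ[b>=3](R) → 2
  σ[h<6](σ[b>=3](R)) → 1
  S → 6
  (σ[h<6](σ[b>=3](R)) ⋈[h=f] S) → 1
E2 subexpression sizes:
  S → 6
  R → 3
  σ[b>=3](R) → 2
  σ[h<6](σ[b>=3](R)) → 1
  (S ⋈[f=h] σ[h<6](σ[b>=3](R))) → 1
  π[b,h,f,g,c]((S ⋈[f=h] σ[h<6](σ[b>=3](R)))) → 1

E1 and E2 produce the same multiset:
b | h | f | g | c
7 | 1 | 1 | 2 | 7

yes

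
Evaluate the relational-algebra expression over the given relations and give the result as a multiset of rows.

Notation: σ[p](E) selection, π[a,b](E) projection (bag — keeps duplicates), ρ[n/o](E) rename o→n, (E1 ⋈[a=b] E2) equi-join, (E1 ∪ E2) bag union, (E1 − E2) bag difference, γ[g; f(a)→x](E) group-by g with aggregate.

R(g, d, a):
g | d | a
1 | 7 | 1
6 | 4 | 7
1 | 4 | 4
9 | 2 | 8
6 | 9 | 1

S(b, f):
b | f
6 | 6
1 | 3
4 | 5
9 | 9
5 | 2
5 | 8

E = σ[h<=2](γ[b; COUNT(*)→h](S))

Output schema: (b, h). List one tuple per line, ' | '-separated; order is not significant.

Per-node cardinality:
  S → 6
  γ[b; COUNT(*)→h](S) → 5
  σ[h<=2](γ[b; COUNT(*)→h](S)) → 5

== RESULT ==
b | h
1 | 1
4 | 1
5 | 2
6 | 1
9 | 1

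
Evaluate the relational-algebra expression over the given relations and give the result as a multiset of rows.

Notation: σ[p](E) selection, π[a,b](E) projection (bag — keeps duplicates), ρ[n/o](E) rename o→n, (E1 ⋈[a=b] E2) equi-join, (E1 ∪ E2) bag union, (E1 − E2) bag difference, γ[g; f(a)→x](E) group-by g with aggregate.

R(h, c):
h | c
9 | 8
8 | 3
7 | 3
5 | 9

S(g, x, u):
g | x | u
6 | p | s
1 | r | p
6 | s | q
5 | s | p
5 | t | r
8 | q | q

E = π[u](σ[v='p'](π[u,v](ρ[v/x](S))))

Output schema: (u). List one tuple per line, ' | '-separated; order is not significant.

Subexpression sizes:
  S → 6
  ρ[v/x](S) → 6
  π[u,v](ρ[v/x](S)) → 6
  σ[v='p'](π[u,v](ρ[v/x](S))) → 1
  π[u](σ[v='p'](π[u,v](ρ[v/x](S)))) → 1

== RESULT ==
u
s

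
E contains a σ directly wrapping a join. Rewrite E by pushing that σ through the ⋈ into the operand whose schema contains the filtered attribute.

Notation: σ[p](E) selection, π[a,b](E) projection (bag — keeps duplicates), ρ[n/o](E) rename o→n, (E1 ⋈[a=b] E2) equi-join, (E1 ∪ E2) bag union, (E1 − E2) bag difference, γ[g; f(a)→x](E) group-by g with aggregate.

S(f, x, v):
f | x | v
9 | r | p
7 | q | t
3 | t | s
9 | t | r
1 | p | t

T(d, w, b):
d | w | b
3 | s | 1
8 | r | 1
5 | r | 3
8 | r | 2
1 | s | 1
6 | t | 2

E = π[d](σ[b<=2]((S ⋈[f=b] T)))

σ filters on b, owned by the right side.
E' = π[d]((S ⋈[f=b] σ[b<=2](T)))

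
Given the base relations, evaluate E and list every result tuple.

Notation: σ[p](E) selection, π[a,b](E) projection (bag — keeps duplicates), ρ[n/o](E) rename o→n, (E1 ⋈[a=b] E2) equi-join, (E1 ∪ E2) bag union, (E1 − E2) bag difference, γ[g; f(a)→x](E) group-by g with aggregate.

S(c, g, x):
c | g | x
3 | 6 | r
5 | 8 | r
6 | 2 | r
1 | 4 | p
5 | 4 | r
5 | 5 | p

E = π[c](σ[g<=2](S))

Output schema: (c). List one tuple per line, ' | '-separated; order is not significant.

Per-node cardinality:
  S → 6
  σ[g<=2](S) → 1
  π[c](σ[g<=2](S)) → 1

== RESULT ==
c
6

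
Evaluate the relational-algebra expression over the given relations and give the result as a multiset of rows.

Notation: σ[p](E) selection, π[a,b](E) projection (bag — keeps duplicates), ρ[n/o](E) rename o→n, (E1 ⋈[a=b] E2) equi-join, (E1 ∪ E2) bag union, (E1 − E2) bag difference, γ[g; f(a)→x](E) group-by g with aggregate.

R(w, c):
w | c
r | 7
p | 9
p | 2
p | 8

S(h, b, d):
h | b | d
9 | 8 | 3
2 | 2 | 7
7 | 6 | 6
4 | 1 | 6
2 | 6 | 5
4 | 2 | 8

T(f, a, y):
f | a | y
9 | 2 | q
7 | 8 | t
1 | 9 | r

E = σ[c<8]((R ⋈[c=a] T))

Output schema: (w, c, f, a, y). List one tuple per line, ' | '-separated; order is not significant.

Stepwise |·|:
  R → 4
  T → 3
  (R ⋈[c=a] T) → 3
  σ[c<8]((R ⋈[c=a] T)) → 1

== RESULT ==
w | c | f | a | y
p | 2 | 9 | 2 | q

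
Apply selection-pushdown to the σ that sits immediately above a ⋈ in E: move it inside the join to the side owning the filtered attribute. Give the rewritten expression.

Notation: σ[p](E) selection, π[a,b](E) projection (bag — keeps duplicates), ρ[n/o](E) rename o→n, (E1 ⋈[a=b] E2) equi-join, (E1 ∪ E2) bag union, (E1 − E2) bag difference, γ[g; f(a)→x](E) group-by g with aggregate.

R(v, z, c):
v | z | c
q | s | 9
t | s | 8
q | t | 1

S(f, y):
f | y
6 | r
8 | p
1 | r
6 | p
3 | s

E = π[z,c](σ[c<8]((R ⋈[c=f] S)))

σ filters on c, owned by the left side.
E' = π[z,c]((σ[c<8](R) ⋈[c=f] S))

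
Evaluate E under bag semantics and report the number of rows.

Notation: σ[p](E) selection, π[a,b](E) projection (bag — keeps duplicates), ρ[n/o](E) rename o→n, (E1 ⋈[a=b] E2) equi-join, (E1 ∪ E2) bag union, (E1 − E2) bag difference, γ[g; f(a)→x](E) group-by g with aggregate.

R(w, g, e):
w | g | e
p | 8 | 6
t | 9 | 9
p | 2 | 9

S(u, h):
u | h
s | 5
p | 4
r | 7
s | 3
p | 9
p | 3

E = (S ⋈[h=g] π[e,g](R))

Row counts bottom-up:
  S → 6
  R → 3
  π[e,g](R) → 3
  (S ⋈[h=g] π[e,g](R)) → 1

|E| = 1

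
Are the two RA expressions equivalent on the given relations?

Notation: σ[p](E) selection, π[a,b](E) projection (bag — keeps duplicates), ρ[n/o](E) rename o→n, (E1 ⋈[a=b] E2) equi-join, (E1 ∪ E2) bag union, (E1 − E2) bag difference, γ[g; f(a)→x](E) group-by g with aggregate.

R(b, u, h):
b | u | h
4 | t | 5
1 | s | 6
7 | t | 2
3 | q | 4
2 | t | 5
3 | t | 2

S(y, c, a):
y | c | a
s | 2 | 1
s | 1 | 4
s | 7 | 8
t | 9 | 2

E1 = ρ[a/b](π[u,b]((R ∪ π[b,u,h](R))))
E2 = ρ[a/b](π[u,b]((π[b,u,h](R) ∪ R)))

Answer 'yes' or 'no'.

E1 stepwise |·|:
  R → 6
  R → 6
  π[b,u,h](R) → 6
  (R ∪ π[b,u,h](R)) → 12
  π[u,b]((R ∪ π[b,u,h](R))) → 12
  ρ[a/b](π[u,b]((R ∪ π[b,u,h](R)))) → 12
E2 stepwise |·|:
  R → 6
  π[b,u,h](R) → 6
  R → 6
  (π[b,u,h](R) ∪ R) → 12
  π[u,b]((π[b,u,h](R) ∪ R)) → 12
  ρ[a/b](π[u,b]((π[b,u,h](R) ∪ R))) → 12

E1 and E2 produce the same multiset:
u | a
q | 3
q | 3
s | 1
s | 1
t | 2
t | 2
t | 3
t | 3
t | 4
t | 4
t | 7
t | 7

yes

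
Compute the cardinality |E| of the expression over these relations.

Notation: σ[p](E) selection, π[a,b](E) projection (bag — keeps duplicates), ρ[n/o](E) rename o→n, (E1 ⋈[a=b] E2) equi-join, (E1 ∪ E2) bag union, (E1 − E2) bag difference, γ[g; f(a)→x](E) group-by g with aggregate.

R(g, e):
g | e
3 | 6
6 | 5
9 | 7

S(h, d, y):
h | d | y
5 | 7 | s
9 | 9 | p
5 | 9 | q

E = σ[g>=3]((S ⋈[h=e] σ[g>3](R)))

Per-node cardinality:
  S → 3
  R → 3
  σ[g>3](R) → 2
  (S ⋈[h=e] σ[g>3](R)) → 2
  σ[g>=3]((S ⋈[h=e] σ[g>3](R))) → 2

|E| = 2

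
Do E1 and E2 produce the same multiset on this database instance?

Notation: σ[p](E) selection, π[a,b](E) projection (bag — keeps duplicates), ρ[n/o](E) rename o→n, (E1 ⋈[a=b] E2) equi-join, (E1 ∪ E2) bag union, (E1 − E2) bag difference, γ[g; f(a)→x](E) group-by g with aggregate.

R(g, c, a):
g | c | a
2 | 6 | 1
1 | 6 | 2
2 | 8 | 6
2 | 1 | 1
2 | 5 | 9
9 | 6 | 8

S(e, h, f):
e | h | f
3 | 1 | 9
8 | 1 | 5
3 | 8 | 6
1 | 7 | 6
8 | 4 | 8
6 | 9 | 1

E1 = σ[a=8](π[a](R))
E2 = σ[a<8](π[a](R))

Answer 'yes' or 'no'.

E1 row counts bottom-up:
  R → 6
  π[a](R) → 6
  σ[a=8](π[a](R)) → 1
E2 row counts bottom-up:
  R → 6
  π[a](R) → 6
  σ[a<8](π[a](R)) → 4

E1 result:
a
8
E2 result:
a
1
1
2
6
Witness: (6,) appears 0× in E1 but 1× in E2.

no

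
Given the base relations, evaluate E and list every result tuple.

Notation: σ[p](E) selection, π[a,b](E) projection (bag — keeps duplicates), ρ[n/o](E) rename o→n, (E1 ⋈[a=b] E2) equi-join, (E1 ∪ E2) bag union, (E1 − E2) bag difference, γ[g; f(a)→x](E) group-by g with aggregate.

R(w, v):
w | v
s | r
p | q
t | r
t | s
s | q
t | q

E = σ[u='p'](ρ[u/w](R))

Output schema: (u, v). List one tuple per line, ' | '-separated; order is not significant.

Subexpression sizes:
  R → 6
  ρ[u/w](R) → 6
  σ[u='p'](ρ[u/w](R)) → 1

== RESULT ==
u | v
p | q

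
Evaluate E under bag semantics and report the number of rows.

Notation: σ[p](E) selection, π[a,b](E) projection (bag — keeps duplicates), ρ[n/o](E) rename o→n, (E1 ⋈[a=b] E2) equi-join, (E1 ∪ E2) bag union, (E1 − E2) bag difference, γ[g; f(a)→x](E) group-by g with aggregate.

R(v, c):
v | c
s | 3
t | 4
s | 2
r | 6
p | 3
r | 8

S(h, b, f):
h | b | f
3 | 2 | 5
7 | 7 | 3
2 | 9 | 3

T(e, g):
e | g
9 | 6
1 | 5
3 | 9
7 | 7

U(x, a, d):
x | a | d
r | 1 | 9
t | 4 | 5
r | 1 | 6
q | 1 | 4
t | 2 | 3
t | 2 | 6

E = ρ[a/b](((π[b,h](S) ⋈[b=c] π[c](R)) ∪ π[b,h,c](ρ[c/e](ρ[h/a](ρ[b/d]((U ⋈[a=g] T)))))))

Subexpression sizes:
  S → 3
  π[b,h](S) → 3
  R → 6
  π[c](R) → 6
  (π[b,h](S) ⋈[b=c] π[c](R)) → 1
  U → 6
  T → 4
  (U ⋈[a=g] T) → 0
  ρ[b/d]((U ⋈[a=g] T)) → 0
  ρ[h/a](ρ[b/d]((U ⋈[a=g] T))) → 0
  ρ[c/e](ρ[h/a](ρ[b/d]((U ⋈[a=g] T)))) → 0
  π[b,h,c](ρ[c/e](ρ[h/a](ρ[b/d]((U ⋈[a=g] T))))) → 0
  ((π[b,h](S) ⋈[b=c] π[c](R)) ∪ π[b,h,c](ρ[c/e](ρ[h/a](ρ[b/d]((U ⋈[a=g] T)))))) → 1
  ρ[a/b](((π[b,h](S) ⋈[b=c] π[c](R)) ∪ π[b,h,c](ρ[c/e](ρ[h/a](ρ[b/d]((U ⋈[a=g] T))))))) → 1

|E| = 1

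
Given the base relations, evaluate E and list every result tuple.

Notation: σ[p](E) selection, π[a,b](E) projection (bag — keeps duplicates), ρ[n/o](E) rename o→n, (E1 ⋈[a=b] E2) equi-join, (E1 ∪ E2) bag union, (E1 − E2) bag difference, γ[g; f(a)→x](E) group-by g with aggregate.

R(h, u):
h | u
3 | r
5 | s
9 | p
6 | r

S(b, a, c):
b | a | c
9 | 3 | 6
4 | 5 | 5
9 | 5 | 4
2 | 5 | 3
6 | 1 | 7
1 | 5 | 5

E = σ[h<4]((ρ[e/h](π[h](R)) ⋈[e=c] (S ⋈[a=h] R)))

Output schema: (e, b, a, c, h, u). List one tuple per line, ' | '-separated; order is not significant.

Subexpression sizes:
  R → 4
  π[h](R) → 4
  ρ[e/h](π[h](R)) → 4
  S → 6
  R → 4
  (S ⋈[a=h] R) → 5
  (ρ[e/h](π[h](R)) ⋈[e=c] (S ⋈[a=h] R)) → 4
  σ[h<4]((ρ[e/h](π[h](R)) ⋈[e=c] (S ⋈[a=h] R))) → 1

== RESULT ==
e | b | a | c | h | u
6 | 9 | 3 | 6 | 3 | r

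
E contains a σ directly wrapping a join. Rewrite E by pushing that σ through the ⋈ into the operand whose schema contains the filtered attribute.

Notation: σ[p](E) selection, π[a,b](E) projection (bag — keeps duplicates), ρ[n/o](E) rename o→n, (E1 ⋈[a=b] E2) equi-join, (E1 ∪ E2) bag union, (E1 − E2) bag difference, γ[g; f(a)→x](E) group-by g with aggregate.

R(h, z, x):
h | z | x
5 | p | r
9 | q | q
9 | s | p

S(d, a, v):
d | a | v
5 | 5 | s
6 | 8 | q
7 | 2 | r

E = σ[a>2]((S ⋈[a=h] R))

σ filters on a, owned by the left side.
E' = (σ[a>2](S) ⋈[a=h] R)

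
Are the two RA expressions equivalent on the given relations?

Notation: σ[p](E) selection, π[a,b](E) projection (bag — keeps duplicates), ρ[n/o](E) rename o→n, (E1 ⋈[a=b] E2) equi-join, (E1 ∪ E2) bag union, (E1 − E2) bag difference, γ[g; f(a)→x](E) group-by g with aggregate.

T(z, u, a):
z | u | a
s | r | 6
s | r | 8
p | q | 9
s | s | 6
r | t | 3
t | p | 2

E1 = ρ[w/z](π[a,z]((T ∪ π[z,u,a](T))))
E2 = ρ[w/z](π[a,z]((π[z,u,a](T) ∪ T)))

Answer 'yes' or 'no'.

E1 row counts bottom-up:
  T → 6
  T → 6
  π[z,u,a](T) → 6
  (T ∪ π[z,u,a](T)) → 12
  π[a,z]((T ∪ π[z,u,a](T))) → 12
  ρ[w/z](π[a,z]((T ∪ π[z,u,a](T)))) → 12
E2 row counts bottom-up:
  T → 6
  π[z,u,a](T) → 6
  T → 6
  (π[z,u,a](T) ∪ T) → 12
  π[a,z]((π[z,u,a](T) ∪ T)) → 12
  ρ[w/z](π[a,z]((π[z,u,a](T) ∪ T))) → 12

E1 and E2 produce the same multiset:
a | w
2 | t
2 | t
3 | r
3 | r
6 | s
6 | s
6 | s
6 | s
8 | s
8 | s
9 | p
9 | p

yes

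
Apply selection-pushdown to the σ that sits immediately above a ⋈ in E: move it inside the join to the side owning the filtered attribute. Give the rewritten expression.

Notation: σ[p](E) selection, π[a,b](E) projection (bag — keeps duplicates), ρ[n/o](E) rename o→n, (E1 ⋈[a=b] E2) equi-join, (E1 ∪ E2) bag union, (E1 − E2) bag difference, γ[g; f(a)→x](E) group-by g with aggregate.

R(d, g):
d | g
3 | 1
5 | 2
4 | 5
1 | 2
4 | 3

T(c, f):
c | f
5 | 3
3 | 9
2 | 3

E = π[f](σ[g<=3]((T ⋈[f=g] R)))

σ filters on g, owned by the right side.
E' = π[f]((T ⋈[f=g] σ[g<=3](R)))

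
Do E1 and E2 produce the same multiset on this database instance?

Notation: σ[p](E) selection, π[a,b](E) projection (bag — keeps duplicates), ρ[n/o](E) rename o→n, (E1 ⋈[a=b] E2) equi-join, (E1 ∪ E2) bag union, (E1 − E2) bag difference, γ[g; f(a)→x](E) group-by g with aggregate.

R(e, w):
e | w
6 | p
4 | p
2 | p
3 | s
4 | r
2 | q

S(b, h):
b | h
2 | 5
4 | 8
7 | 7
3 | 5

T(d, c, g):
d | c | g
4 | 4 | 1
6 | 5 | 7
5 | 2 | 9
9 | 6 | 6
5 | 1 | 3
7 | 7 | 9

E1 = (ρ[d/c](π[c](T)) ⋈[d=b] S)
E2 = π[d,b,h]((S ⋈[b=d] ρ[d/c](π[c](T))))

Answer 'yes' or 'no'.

E1 row counts bottom-up:
  T → 6
  π[c](T) → 6
  ρ[d/c](π[c](T)) → 6
  S → 4
  (ρ[d/c](π[c](T)) ⋈[d=b] S) → 3
E2 row counts bottom-up:
  S → 4
  T → 6
  π[c](T) → 6
  ρ[d/c](π[c](T)) → 6
  (S ⋈[b=d] ρ[d/c](π[c](T))) → 3
  π[d,b,h]((S ⋈[b=d] ρ[d/c](π[c](T)))) → 3

E1 and E2 produce the same multiset:
d | b | h
2 | 2 | 5
4 | 4 | 8
7 | 7 | 7

yes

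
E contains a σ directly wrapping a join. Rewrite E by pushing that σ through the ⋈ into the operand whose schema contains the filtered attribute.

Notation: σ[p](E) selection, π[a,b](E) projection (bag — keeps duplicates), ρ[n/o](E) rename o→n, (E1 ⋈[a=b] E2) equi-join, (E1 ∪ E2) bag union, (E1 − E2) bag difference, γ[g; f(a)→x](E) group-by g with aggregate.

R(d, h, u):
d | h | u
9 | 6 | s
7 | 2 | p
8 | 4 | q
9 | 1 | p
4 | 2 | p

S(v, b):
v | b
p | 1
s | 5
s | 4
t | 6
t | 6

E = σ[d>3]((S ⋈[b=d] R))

σ filters on d, owned by the right side.
E' = (S ⋈[b=d] σ[d>3](R))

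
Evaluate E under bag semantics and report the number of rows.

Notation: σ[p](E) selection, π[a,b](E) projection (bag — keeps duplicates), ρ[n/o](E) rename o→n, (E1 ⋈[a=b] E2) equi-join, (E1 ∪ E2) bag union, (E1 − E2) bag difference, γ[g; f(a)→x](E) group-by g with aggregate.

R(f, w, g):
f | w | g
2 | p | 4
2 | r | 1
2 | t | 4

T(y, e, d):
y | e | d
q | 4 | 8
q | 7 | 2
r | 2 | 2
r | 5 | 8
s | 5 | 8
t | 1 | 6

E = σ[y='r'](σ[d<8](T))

Stepwise |·|:
  T → 6
  σ[d<8](T) → 3
  σ[y='r'](σ[d<8](T)) → 1

|E| = 1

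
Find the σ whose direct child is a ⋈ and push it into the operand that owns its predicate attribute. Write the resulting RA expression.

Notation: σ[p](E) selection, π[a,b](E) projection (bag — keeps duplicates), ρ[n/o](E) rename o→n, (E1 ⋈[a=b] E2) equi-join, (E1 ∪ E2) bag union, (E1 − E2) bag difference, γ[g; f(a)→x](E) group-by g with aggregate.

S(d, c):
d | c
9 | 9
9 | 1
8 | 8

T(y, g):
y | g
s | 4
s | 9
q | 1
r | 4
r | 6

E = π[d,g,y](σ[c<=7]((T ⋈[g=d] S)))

σ filters on c, owned by the right side.
E' = π[d,g,y]((T ⋈[g=d] σ[c<=7](S)))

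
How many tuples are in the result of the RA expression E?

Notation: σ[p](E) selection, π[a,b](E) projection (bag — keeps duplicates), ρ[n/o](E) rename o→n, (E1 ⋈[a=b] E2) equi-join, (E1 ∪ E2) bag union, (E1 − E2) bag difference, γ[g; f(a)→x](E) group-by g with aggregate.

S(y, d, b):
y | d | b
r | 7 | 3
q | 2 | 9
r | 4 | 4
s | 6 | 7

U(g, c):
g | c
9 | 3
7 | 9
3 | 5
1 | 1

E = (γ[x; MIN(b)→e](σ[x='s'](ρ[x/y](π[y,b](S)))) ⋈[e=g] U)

Per-node cardinality:
  S → 4
  π[y,b](S) → 4
  ρ[x/y](π[y,b](S)) → 4
  σ[x='s'](ρ[x/y](π[y,b](S))) → 1
  γ[x; MIN(b)→e](σ[x='s'](ρ[x/y](π[y,b](S)))) → 1
  U → 4
  (γ[x; MIN(b)→e](σ[x='s'](ρ[x/y](π[y,b](S)))) ⋈[e=g] U) → 1

|E| = 1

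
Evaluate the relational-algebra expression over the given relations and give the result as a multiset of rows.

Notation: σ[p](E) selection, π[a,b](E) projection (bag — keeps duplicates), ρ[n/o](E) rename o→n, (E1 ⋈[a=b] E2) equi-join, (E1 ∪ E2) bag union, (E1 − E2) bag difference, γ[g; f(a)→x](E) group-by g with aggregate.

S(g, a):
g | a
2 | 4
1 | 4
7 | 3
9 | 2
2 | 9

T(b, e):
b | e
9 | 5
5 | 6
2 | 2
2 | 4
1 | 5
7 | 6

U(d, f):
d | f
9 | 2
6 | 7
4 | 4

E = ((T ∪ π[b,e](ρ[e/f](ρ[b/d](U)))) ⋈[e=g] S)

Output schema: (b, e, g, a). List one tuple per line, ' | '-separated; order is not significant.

Per-node cardinality:
  T → 6
  U → 3
  ρ[b/d](U) → 3
  ρ[e/f](ρ[b/d](U)) → 3
  π[b,e](ρ[e/f](ρ[b/d](U))) → 3
  (T ∪ π[b,e](ρ[e/f](ρ[b/d](U)))) → 9
  S → 5
  ((T ∪ π[b,e](ρ[e/f](ρ[b/d](U)))) ⋈[e=g] S) → 5

== RESULT ==
b | e | g | a
2 | 2 | 2 | 4
2 | 2 | 2 | 9
6 | 7 | 7 | 3
9 | 2 | 2 | 4
9 | 2 | 2 | 9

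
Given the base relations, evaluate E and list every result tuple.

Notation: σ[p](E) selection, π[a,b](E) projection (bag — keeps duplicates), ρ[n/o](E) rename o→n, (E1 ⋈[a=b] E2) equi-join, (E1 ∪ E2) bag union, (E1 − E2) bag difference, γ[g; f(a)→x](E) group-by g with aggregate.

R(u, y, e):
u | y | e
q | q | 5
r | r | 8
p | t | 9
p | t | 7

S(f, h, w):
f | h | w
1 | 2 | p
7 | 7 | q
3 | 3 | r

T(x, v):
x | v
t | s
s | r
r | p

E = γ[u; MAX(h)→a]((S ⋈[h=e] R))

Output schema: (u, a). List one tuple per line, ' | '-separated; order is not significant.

Stepwise |·|:
  S → 3
  R → 4
  (S ⋈[h=e] R) → 1
  γ[u; MAX(h)→a]((S ⋈[h=e] R)) → 1

== RESULT ==
u | a
p | 7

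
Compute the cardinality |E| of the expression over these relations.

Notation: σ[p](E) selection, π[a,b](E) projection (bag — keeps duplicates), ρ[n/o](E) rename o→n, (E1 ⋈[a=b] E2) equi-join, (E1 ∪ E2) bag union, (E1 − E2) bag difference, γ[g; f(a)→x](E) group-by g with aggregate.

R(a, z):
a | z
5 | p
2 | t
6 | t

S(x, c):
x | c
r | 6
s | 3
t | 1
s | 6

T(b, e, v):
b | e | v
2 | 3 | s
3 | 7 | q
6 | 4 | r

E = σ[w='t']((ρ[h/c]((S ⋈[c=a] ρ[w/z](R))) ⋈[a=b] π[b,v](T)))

Subexpression sizes:
  S → 4
  R → 3
  ρ[w/z](R) → 3
  (S ⋈[c=a] ρ[w/z](R)) → 2
  ρ[h/c]((S ⋈[c=a] ρ[w/z](R))) → 2
  T → 3
  π[b,v](T) → 3
  (ρ[h/c]((S ⋈[c=a] ρ[w/z](R))) ⋈[a=b] π[b,v](T)) → 2
  σ[w='t']((ρ[h/c]((S ⋈[c=a] ρ[w/z](R))) ⋈[a=b] π[b,v](T))) → 2

|E| = 2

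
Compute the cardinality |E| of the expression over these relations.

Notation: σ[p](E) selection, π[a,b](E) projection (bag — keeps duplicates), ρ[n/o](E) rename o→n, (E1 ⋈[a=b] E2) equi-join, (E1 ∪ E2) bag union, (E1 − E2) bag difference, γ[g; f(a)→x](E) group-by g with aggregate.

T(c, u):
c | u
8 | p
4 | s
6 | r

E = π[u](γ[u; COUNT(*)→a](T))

Stepwise |·|:
  T → 3
  γ[u; COUNT(*)→a](T) → 3
  π[u](γ[u; COUNT(*)→a](T)) → 3

|E| = 3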